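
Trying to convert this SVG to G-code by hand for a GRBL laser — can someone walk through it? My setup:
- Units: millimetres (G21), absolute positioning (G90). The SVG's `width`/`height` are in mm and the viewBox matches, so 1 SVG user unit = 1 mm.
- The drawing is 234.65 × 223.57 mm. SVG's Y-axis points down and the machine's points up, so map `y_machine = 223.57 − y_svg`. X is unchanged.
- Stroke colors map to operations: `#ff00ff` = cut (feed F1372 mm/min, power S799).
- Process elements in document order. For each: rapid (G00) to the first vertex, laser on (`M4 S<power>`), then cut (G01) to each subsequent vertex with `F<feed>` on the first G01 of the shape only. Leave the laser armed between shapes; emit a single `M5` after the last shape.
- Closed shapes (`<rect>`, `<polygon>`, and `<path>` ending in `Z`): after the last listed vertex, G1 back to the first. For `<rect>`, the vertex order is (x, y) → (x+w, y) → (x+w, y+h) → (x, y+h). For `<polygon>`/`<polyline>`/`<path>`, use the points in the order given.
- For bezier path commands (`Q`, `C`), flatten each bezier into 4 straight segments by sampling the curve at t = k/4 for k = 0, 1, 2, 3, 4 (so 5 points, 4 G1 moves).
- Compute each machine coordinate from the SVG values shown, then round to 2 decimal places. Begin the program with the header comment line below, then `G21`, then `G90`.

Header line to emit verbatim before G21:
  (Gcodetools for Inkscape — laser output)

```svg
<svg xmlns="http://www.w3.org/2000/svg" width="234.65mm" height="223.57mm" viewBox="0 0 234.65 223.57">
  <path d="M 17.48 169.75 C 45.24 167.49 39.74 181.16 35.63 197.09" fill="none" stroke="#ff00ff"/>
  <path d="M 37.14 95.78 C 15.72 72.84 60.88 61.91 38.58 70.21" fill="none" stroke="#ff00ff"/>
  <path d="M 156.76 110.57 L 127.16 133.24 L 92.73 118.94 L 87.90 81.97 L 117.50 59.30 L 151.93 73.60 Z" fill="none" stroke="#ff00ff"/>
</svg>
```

1 u = 1 mm; y_m = 223.57 − y.

[1] `<path>` cubic bezier, #ff00ff→cut S799 F1372: (17.48,53.82) → (32.61,52.74) → (38.51,46.97) → (38.43,37.79) → (35.63,26.48)

[2] `<path>` cubic bezier, #ff00ff→cut S799 F1372: (37.14,127.79) → (31.46,142.63) → (38.19,152.29) → (44.75,156.09) → (38.58,153.36)

[3] `<path>` regular polygon, #ff00ff→cut S799 F1372: (156.76,113.00) → (127.16,90.33) → (92.73,104.63) → (87.90,141.60) → (117.50,164.27) → (151.93,149.97) → (156.76,113.00) (closed)

(Gcodetools for Inkscape — laser output)
G21
G90
G00 X17.48 Y53.82
M4 S799
G01 X32.61 Y52.74 F1372
G01 X38.51 Y46.97
G01 X38.43 Y37.79
G01 X35.63 Y26.48
G00 X37.14 Y127.79
M4 S799
G01 X31.46 Y142.63 F1372
G01 X38.19 Y152.29
G01 X44.75 Y156.09
G01 X38.58 Y153.36
G00 X156.76 Y113.00
M4 S799
G01 X127.16 Y90.33 F1372
G01 X92.73 Y104.63
G01 X87.90 Y141.60
G01 X117.50 Y164.27
G01 X151.93 Y149.97
G01 X156.76 Y113.00
M5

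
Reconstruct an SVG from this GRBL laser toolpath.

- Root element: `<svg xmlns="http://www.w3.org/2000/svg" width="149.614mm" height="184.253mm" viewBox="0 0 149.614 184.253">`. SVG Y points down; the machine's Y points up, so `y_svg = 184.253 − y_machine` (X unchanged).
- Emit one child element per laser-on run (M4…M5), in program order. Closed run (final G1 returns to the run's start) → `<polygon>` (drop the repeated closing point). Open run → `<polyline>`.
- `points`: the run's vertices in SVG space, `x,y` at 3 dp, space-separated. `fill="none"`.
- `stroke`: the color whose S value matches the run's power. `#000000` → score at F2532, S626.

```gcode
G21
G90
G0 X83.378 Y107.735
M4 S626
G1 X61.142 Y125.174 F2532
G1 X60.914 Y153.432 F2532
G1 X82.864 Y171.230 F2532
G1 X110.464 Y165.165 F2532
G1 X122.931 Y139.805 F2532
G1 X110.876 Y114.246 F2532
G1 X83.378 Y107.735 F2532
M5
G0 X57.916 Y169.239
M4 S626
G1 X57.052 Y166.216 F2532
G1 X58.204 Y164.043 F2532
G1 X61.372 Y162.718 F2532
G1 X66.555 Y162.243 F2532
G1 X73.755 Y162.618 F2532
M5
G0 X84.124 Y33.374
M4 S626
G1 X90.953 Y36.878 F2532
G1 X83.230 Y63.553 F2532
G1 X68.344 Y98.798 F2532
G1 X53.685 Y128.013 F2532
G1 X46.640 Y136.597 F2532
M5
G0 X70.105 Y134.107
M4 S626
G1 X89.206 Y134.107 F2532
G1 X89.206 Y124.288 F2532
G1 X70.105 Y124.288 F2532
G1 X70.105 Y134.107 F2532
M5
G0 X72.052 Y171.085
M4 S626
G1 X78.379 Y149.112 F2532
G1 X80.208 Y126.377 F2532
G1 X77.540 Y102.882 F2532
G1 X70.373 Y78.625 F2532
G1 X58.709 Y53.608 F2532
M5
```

<svg xmlns="http://www.w3.org/2000/svg" width="149.614mm" height="184.253mm" viewBox="0 0 149.614 184.253">
  <polygon points="83.378,76.518 61.142,59.079 60.914,30.821 82.864,13.023 110.464,19.088 122.931,44.448 110.876,70.007" fill="none" stroke="#000000"/>
  <polyline points="57.916,15.014 57.052,18.037 58.204,20.210 61.372,21.535 66.555,22.010 73.755,21.635" fill="none" stroke="#000000"/>
  <polyline points="84.124,150.879 90.953,147.375 83.230,120.700 68.344,85.455 53.685,56.240 46.640,47.656" fill="none" stroke="#000000"/>
  <polygon points="70.105,50.146 89.206,50.146 89.206,59.965 70.105,59.965" fill="none" stroke="#000000"/>
  <polyline points="72.052,13.168 78.379,35.141 80.208,57.876 77.540,81.371 70.373,105.628 58.709,130.645" fill="none" stroke="#000000"/>
</svg>

Machine Y-up, SVG Y-down with viewBox height 184.253, so y_svg = 184.253 − y_machine; X carries over. Every run uses S626, so all elements get stroke `#000000` (score).

Run 1: The run returns to its start, so emit a `<polygon>` with points (Y-flipped): 83.378,76.518 61.142,59.079 60.914,30.821 82.864,13.023 110.464,19.088 122.931,44.448 110.876,70.007.

Run 2: The run is open, so emit a `<polyline>` with points (Y-flipped): 57.916,15.014 57.052,18.037 58.204,20.210 61.372,21.535 66.555,22.010 73.755,21.635.

Run 3: The run is open, so emit a `<polyline>` with points (Y-flipped): 84.124,150.879 90.953,147.375 83.230,120.700 68.344,85.455 53.685,56.240 46.640,47.656.

Run 4: The run returns to its start, so emit a `<polygon>` with points (Y-flipped): 70.105,50.146 89.206,50.146 89.206,59.965 70.105,59.965.

Run 5: The run is open, so emit a `<polyline>` with points (Y-flipped): 72.052,13.168 78.379,35.141 80.208,57.876 77.540,81.371 70.373,105.628 58.709,130.645.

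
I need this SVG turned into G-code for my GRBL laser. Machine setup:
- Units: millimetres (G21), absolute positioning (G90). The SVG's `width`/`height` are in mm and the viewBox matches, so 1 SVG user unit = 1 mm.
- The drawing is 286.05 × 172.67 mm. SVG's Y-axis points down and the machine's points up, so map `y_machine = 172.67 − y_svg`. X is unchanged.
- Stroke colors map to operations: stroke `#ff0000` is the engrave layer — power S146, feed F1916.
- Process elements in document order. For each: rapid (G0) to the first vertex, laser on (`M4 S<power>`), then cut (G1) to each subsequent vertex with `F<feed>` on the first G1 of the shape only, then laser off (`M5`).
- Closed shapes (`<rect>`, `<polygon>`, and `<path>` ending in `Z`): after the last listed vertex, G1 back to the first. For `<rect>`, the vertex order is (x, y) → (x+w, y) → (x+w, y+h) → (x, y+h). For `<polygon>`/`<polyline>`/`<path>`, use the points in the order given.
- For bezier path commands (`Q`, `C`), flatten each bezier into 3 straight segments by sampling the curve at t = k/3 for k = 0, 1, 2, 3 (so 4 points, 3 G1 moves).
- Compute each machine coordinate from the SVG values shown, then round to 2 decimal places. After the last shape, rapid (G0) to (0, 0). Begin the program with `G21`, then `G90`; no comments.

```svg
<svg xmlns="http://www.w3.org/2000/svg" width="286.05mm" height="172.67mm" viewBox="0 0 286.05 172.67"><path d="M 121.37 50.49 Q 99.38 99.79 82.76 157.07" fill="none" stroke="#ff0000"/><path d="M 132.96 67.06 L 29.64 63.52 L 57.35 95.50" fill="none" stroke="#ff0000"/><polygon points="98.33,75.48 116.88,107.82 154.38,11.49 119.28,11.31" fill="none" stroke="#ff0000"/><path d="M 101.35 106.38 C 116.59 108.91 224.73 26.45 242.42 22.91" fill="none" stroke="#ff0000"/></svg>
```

G21
G90
G0 X121.37 Y122.18
M4 S146
G1 X107.31 Y88.43 F1916
G1 X94.44 Y52.90
G1 X82.76 Y15.60
M5
G0 X132.96 Y105.61
M4 S146
G1 X29.64 Y109.15 F1916
G1 X57.35 Y77.17
M5
G0 X98.33 Y97.19
M4 S146
G1 X116.88 Y64.85 F1916
G1 X154.38 Y161.18
G1 X119.28 Y161.36
G1 X98.33 Y97.19
M5
G0 X101.35 Y66.29
M4 S146
G1 X140.77 Y86.02 F1916
G1 X201.37 Y125.98
G1 X242.42 Y149.76
M5
G0 X0.00 Y0.00

1 u = 1 mm; y_m = 172.67 − y.

[1] `<path>` quadratic bezier, #ff0000→engrave S146 F1916: (121.37,122.18) → (107.31,88.43) → (94.44,52.90) → (82.76,15.60)

[2] `<path>` open polyline, #ff0000→engrave S146 F1916: (132.96,105.61) → (29.64,109.15) → (57.35,77.17)

[3] `<polygon>` closed polygon, #ff0000→engrave S146 F1916: (98.33,97.19) → (116.88,64.85) → (154.38,161.18) → (119.28,161.36) → (98.33,97.19) (closed)

[4] `<path>` cubic bezier, #ff0000→engrave S146 F1916: (101.35,66.29) → (140.77,86.02) → (201.37,125.98) → (242.42,149.76)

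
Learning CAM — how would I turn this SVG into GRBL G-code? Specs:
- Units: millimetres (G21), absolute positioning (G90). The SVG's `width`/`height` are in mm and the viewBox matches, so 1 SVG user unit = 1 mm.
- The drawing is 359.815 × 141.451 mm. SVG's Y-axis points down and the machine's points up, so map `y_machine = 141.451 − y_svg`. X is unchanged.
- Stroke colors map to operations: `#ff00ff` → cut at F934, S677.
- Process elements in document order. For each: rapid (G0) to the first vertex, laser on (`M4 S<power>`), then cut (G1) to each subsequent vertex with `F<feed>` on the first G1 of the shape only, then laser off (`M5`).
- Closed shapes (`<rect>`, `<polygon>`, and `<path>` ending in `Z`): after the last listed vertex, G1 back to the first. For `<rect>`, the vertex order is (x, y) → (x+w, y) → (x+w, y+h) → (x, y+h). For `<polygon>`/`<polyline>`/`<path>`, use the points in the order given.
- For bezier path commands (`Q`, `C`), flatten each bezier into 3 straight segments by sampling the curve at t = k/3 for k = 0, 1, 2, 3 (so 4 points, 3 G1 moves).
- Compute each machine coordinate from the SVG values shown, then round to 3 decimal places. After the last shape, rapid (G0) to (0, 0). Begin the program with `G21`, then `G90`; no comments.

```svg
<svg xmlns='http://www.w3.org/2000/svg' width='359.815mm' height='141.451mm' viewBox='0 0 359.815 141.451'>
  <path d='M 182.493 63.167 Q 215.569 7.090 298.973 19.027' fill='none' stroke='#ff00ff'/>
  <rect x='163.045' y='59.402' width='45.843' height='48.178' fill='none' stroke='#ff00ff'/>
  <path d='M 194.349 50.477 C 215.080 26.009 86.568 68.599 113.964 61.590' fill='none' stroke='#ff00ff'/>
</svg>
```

G21
G90
G0 X182.493 Y78.284
M4 S677
G1 X210.136 Y108.112 F934
G1 X248.962 Y122.825
G1 X298.973 Y122.424
M5
G0 X163.045 Y82.049
M4 S677
G1 X208.888 Y82.049 F934
G1 X208.888 Y33.871
G1 X163.045 Y33.871
G1 X163.045 Y82.049
M5
G0 X194.349 Y90.974
M4 S677
G1 X176.634 Y97.410 F934
G1 X127.235 Y85.064
G1 X113.964 Y79.861
M5
G0 X0.000 Y0.000

viewBox `0 0 359.815 141.451` with mm width/height → 1 unit = 1 mm. Flip: y_m = 141.451 − y_svg.

**Shape 1** — `<path>` quadratic bezier, stroke `#ff00ff` → cut (S677, F934). Control points (SVG): P0=(182.493,63.167), P1=(215.569,7.090), P2=(298.973,19.027); sampled at t=k/3. Machine vertices: (182.493,78.284) → (210.136,108.112) → (248.962,122.825) → (298.973,122.424). Open path.

**Shape 2** — `<rect>` rectangle, stroke `#ff00ff` → cut (S677, F934). Machine vertices: (163.045,82.049) → (208.888,82.049) → (208.888,33.871) → (163.045,33.871) → (163.045,82.049). Closed: final G1 returns to the first vertex.

**Shape 3** — `<path>` cubic bezier, stroke `#ff00ff` → cut (S677, F934). Control points (SVG): P0=(194.349,50.477), P1=(215.080,26.009), P2=(86.568,68.599), P3=(113.964,61.590); sampled at t=k/3. Machine vertices: (194.349,90.974) → (176.634,97.410) → (127.235,85.064) → (113.964,79.861). Open path.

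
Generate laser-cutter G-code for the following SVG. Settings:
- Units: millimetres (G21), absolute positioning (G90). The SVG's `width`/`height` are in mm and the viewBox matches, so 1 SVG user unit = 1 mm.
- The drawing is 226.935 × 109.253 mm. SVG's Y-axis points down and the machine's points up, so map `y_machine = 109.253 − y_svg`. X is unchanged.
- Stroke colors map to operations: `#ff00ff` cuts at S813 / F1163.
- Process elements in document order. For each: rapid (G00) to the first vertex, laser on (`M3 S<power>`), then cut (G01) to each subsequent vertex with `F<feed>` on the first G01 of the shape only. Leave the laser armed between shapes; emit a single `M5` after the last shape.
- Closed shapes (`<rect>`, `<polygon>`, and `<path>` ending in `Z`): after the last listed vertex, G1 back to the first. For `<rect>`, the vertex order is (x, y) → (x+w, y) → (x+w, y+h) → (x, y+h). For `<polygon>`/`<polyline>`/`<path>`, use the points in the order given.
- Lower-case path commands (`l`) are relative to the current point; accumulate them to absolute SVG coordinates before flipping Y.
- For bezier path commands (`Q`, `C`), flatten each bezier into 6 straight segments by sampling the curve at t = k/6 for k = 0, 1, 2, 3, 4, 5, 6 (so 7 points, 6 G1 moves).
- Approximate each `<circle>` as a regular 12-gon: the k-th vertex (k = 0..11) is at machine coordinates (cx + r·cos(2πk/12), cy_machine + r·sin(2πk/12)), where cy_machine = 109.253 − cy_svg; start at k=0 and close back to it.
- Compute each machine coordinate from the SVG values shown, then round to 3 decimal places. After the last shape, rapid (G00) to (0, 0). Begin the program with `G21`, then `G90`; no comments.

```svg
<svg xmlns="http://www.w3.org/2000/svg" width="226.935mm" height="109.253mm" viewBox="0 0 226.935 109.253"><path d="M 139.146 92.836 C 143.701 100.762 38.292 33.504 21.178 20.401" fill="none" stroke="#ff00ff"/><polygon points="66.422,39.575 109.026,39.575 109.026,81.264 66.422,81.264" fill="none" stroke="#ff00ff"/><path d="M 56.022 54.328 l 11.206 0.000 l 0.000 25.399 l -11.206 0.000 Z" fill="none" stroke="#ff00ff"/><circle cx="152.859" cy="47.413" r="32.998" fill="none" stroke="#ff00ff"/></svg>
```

1 u = 1 mm; y_m = 109.253 − y.

[1] `<path>` cubic bezier, #ff00ff→cut S813 F1163: (139.146,16.417) → (133.178,18.121) → (114.389,28.762) → (88.288,44.749) → (60.381,62.488) → (36.175,78.386) → (21.178,88.852)

[2] `<polygon>` rectangle, #ff00ff→cut S813 F1163: (66.422,69.678) → (109.026,69.678) → (109.026,27.989) → (66.422,27.989) → (66.422,69.678) (closed)

[3] `<path>` rectangle, #ff00ff→cut S813 F1163: (56.022,54.925) → (67.228,54.925) → (67.228,29.526) → (56.022,29.526) → (56.022,54.925) (closed)

[4] `<circle>` circle, #ff00ff→cut S813 F1163: (185.857,61.840) → (181.436,78.339) → (169.358,90.417) → (152.859,94.838) → (136.360,90.417) → (124.282,78.339) → (119.861,61.840) → (124.282,45.341) → (136.360,33.263) → (152.859,28.842) → (169.358,33.263) → (181.436,45.341) → (185.857,61.840) (closed)

G21
G90
G00 X139.146 Y16.417
M3 S813
G01 X133.178 Y18.121 F1163
G01 X114.389 Y28.762
G01 X88.288 Y44.749
G01 X60.381 Y62.488
G01 X36.175 Y78.386
G01 X21.178 Y88.852
G00 X66.422 Y69.678
M3 S813
G01 X109.026 Y69.678 F1163
G01 X109.026 Y27.989
G01 X66.422 Y27.989
G01 X66.422 Y69.678
G00 X56.022 Y54.925
M3 S813
G01 X67.228 Y54.925 F1163
G01 X67.228 Y29.526
G01 X56.022 Y29.526
G01 X56.022 Y54.925
G00 X185.857 Y61.840
M3 S813
G01 X181.436 Y78.339 F1163
G01 X169.358 Y90.417
G01 X152.859 Y94.838
G01 X136.360 Y90.417
G01 X124.282 Y78.339
G01 X119.861 Y61.840
G01 X124.282 Y45.341
G01 X136.360 Y33.263
G01 X152.859 Y28.842
G01 X169.358 Y33.263
G01 X181.436 Y45.341
G01 X185.857 Y61.840
M5
G00 X0.000 Y0.000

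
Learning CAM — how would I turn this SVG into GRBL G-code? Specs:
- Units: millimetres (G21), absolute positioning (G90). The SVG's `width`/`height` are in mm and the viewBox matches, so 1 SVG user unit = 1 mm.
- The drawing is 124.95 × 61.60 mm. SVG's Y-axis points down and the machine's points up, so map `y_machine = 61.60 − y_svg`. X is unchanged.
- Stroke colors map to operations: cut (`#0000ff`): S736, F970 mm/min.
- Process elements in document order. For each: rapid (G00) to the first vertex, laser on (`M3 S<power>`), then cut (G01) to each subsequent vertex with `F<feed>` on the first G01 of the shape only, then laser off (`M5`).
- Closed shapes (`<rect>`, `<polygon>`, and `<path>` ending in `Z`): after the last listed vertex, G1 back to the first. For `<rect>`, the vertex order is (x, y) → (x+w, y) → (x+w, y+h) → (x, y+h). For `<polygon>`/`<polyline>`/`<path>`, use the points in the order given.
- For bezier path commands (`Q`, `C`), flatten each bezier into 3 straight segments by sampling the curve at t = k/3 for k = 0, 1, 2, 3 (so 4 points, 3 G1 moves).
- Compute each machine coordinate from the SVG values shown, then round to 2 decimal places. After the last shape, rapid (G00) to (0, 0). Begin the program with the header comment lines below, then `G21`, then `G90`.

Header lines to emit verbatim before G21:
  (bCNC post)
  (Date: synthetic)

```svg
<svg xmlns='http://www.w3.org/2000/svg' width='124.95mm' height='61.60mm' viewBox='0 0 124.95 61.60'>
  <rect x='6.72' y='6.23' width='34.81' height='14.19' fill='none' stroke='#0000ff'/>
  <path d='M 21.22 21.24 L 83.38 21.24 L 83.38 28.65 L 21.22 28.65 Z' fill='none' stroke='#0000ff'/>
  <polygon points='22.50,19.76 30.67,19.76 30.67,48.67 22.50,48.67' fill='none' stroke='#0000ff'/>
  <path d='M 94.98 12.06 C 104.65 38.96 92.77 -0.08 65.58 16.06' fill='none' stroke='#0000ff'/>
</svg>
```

Since the viewBox matches the mm dimensions, user units are millimetres directly. The only transform is the Y-flip y_m = 61.60 − y_svg.

Shape 1 is a rectangle drawn with `<rect>`. Its stroke #0000ff means cut at S736, F970. After flipping Y the toolpath is (6.72,55.37) → (41.53,55.37) → (41.53,41.18) → (6.72,41.18) → (6.72,55.37), returning to the start.

Shape 2 is a rectangle drawn with `<path>`. Its stroke #0000ff means cut at S736, F970. After flipping Y the toolpath is (21.22,40.36) → (83.38,40.36) → (83.38,32.95) → (21.22,32.95) → (21.22,40.36), returning to the start.

Shape 3 is a rectangle drawn with `<polygon>`. Its stroke #0000ff means cut at S736, F970. After flipping Y the toolpath is (22.50,41.84) → (30.67,41.84) → (30.67,12.93) → (22.50,12.93) → (22.50,41.84), returning to the start.

Shape 4 is a cubic bezier drawn with `<path>`. Its stroke #0000ff means cut at S736, F970. After flipping Y the toolpath is (94.98,49.54) → (97.70,40.13) → (87.44,47.77) → (65.58,45.54).

(bCNC post)
(Date: synthetic)
G21
G90
G00 X6.72 Y55.37
M3 S736
G01 X41.53 Y55.37 F970
G01 X41.53 Y41.18
G01 X6.72 Y41.18
G01 X6.72 Y55.37
M5
G00 X21.22 Y40.36
M3 S736
G01 X83.38 Y40.36 F970
G01 X83.38 Y32.95
G01 X21.22 Y32.95
G01 X21.22 Y40.36
M5
G00 X22.50 Y41.84
M3 S736
G01 X30.67 Y41.84 F970
G01 X30.67 Y12.93
G01 X22.50 Y12.93
G01 X22.50 Y41.84
M5
G00 X94.98 Y49.54
M3 S736
G01 X97.70 Y40.13 F970
G01 X87.44 Y47.77
G01 X65.58 Y45.54
M5
G00 X0.00 Y0.00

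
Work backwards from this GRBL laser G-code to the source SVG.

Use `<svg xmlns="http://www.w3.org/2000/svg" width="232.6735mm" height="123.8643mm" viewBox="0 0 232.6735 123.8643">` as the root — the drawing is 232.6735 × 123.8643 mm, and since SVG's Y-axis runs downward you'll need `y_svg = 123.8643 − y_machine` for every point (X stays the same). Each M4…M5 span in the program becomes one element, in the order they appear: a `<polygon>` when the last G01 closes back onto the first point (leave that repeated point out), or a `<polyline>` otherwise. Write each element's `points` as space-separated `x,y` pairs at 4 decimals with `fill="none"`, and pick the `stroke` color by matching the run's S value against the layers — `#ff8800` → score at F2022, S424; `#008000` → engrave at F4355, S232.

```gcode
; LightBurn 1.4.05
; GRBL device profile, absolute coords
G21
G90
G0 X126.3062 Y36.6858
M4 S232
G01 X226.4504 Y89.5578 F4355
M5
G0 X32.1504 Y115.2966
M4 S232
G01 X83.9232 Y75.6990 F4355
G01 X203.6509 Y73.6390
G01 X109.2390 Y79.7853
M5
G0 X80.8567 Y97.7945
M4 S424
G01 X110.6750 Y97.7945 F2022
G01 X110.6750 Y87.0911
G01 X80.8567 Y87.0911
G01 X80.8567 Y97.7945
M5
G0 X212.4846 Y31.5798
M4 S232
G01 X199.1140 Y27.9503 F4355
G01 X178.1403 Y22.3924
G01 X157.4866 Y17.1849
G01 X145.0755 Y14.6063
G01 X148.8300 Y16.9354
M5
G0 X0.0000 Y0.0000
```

<svg xmlns="http://www.w3.org/2000/svg" width="232.6735mm" height="123.8643mm" viewBox="0 0 232.6735 123.8643">
  <polyline points="126.3062,87.1785 226.4504,34.3065" fill="none" stroke="#008000"/>
  <polyline points="32.1504,8.5677 83.9232,48.1653 203.6509,50.2253 109.2390,44.0790" fill="none" stroke="#008000"/>
  <polygon points="80.8567,26.0698 110.6750,26.0698 110.6750,36.7732 80.8567,36.7732" fill="none" stroke="#ff8800"/>
  <polyline points="212.4846,92.2845 199.1140,95.9140 178.1403,101.4719 157.4866,106.6794 145.0755,109.2580 148.8300,106.9289" fill="none" stroke="#008000"/>
</svg>

y_svg = 123.8643 − y_m.

[1] S232→`#008000` (engrave); open run; points: 126.3062,87.1785 226.4504,34.3065

[2] S232→`#008000` (engrave); open run; points: 32.1504,8.5677 83.9232,48.1653 203.6509,50.2253 109.2390,44.0790

[3] S424→`#ff8800` (score); closed run; points: 80.8567,26.0698 110.6750,26.0698 110.6750,36.7732 80.8567,36.7732

[4] S232→`#008000` (engrave); open run; points: 212.4846,92.2845 199.1140,95.9140 178.1403,101.4719 157.4866,106.6794 145.0755,109.2580 148.8300,106.9289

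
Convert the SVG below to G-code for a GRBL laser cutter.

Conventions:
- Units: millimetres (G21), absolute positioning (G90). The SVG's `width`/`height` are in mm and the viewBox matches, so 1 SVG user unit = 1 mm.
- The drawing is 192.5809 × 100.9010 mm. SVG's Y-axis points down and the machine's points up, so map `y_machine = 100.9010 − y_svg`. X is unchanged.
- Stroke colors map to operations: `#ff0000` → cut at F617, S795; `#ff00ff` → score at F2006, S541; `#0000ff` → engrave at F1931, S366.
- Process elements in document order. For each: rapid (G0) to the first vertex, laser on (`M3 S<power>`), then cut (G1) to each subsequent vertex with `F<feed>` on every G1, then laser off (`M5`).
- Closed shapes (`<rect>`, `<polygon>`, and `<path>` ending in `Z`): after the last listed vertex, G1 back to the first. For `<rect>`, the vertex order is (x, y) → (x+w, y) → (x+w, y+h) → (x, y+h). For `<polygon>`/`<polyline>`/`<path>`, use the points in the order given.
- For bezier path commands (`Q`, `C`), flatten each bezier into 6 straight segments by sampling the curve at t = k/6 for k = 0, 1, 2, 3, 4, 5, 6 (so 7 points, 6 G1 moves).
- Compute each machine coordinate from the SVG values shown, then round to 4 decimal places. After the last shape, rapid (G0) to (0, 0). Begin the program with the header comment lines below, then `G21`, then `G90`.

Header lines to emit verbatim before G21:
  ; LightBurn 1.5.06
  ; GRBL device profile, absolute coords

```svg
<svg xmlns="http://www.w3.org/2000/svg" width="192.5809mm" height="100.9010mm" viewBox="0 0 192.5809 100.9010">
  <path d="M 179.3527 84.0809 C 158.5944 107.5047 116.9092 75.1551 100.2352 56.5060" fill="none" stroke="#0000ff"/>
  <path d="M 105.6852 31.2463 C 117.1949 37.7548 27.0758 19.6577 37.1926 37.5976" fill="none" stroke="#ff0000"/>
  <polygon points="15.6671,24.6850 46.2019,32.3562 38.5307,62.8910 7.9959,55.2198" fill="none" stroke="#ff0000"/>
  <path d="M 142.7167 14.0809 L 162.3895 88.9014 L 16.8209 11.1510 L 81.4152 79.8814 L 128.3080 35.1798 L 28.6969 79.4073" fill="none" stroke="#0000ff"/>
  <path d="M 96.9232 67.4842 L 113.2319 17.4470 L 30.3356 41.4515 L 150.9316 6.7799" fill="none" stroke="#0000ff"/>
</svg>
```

; LightBurn 1.5.06
; GRBL device profile, absolute coords
G21
G90
G0 X179.3527 Y16.8201
M3 S366
G1 X167.4423 Y9.4343 F1931
G1 X153.3202 Y9.4143 F1931
G1 X138.2623 Y14.8302 F1931
G1 X123.5449 Y23.7522 F1931
G1 X110.4438 Y34.2504 F1931
G1 X100.2352 Y44.3950 F1931
M5
G0 X105.6852 Y69.6547
M3 S795
G1 X103.9055 Y68.1702 F617
G1 X90.7951 Y69.1020 F617
G1 X71.9612 Y70.7658 F617
G1 X53.0113 Y71.4770 F617
G1 X39.5526 Y69.5510 F617
G1 X37.1926 Y63.3034 F617
M5
G0 X15.6671 Y76.2160
M3 S795
G1 X46.2019 Y68.5448 F617
G1 X38.5307 Y38.0100 F617
G1 X7.9959 Y45.6812 F617
G1 X15.6671 Y76.2160 F617
M5
G0 X142.7167 Y86.8201
M3 S366
G1 X162.3895 Y11.9996 F1931
G1 X16.8209 Y89.7500 F1931
G1 X81.4152 Y21.0196 F1931
G1 X128.3080 Y65.7212 F1931
G1 X28.6969 Y21.4937 F1931
M5
G0 X96.9232 Y33.4168
M3 S366
G1 X113.2319 Y83.4540 F1931
G1 X30.3356 Y59.4495 F1931
G1 X150.9316 Y94.1211 F1931
M5
G0 X0.0000 Y0.0000

viewBox `0 0 192.5809 100.9010` with mm width/height → 1 unit = 1 mm. Flip: y_m = 100.9010 − y_svg.

**Shape 1** — `<path>` cubic bezier, stroke `#0000ff` → engrave (S366, F1931). Control points (SVG): P0=(179.3527,84.0809), P1=(158.5944,107.5047), P2=(116.9092,75.1551), P3=(100.2352,56.5060); sampled at t=k/6. Machine vertices: (179.3527,16.8201) → (167.4423,9.4343) → (153.3202,9.4143) → (138.2623,14.8302) → (123.5449,23.7522) → (110.4438,34.2504) → (100.2352,44.3950). Open path.

**Shape 2** — `<path>` cubic bezier, stroke `#ff0000` → cut (S795, F617). Control points (SVG): P0=(105.6852,31.2463), P1=(117.1949,37.7548), P2=(27.0758,19.6577), P3=(37.1926,37.5976); sampled at t=k/6. Machine vertices: (105.6852,69.6547) → (103.9055,68.1702) → (90.7951,69.1020) → (71.9612,70.7658) → (53.0113,71.4770) → (39.5526,69.5510) → (37.1926,63.3034). Open path.

**Shape 3** — `<polygon>` regular polygon, stroke `#ff0000` → cut (S795, F617). Machine vertices: (15.6671,76.2160) → (46.2019,68.5448) → (38.5307,38.0100) → (7.9959,45.6812) → (15.6671,76.2160). Closed: final G1 returns to the first vertex.

**Shape 4** — `<path>` open polyline, stroke `#0000ff` → engrave (S366, F1931). Machine vertices: (142.7167,86.8201) → (162.3895,11.9996) → (16.8209,89.7500) → (81.4152,21.0196) → (128.3080,65.7212) → (28.6969,21.4937). Open path.

**Shape 5** — `<path>` open polyline, stroke `#0000ff` → engrave (S366, F1931). Machine vertices: (96.9232,33.4168) → (113.2319,83.4540) → (30.3356,59.4495) → (150.9316,94.1211). Open path.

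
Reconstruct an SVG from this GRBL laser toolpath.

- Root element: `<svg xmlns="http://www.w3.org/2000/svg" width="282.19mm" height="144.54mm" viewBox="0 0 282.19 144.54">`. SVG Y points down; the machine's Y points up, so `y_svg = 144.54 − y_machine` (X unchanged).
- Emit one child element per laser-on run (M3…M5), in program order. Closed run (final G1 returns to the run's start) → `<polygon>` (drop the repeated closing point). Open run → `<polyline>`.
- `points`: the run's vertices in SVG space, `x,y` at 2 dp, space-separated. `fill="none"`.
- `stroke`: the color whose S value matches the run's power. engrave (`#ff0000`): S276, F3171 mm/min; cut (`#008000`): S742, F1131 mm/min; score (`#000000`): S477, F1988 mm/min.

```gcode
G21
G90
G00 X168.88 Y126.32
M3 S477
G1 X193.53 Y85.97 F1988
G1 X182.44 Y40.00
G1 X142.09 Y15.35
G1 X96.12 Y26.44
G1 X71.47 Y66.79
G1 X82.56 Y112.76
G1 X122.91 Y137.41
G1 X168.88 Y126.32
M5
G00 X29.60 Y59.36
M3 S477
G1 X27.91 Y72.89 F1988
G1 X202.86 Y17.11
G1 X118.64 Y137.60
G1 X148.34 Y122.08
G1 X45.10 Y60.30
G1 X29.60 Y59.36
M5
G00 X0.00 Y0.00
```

<svg xmlns="http://www.w3.org/2000/svg" width="282.19mm" height="144.54mm" viewBox="0 0 282.19 144.54">
  <polygon points="168.88,18.22 193.53,58.57 182.44,104.54 142.09,129.19 96.12,118.10 71.47,77.75 82.56,31.78 122.91,7.13" fill="none" stroke="#000000"/>
  <polygon points="29.60,85.18 27.91,71.65 202.86,127.43 118.64,6.94 148.34,22.46 45.10,84.24" fill="none" stroke="#000000"/>
</svg>

Machine Y-up, SVG Y-down with viewBox height 144.54, so y_svg = 144.54 − y_machine; X carries over. Every run uses S477, so all elements get stroke `#000000` (score).

Run 1: The run returns to its start, so emit a `<polygon>` with points (Y-flipped): 168.88,18.22 193.53,58.57 182.44,104.54 142.09,129.19 96.12,118.10 71.47,77.75 82.56,31.78 122.91,7.13.

Run 2: The run returns to its start, so emit a `<polygon>` with points (Y-flipped): 29.60,85.18 27.91,71.65 202.86,127.43 118.64,6.94 148.34,22.46 45.10,84.24.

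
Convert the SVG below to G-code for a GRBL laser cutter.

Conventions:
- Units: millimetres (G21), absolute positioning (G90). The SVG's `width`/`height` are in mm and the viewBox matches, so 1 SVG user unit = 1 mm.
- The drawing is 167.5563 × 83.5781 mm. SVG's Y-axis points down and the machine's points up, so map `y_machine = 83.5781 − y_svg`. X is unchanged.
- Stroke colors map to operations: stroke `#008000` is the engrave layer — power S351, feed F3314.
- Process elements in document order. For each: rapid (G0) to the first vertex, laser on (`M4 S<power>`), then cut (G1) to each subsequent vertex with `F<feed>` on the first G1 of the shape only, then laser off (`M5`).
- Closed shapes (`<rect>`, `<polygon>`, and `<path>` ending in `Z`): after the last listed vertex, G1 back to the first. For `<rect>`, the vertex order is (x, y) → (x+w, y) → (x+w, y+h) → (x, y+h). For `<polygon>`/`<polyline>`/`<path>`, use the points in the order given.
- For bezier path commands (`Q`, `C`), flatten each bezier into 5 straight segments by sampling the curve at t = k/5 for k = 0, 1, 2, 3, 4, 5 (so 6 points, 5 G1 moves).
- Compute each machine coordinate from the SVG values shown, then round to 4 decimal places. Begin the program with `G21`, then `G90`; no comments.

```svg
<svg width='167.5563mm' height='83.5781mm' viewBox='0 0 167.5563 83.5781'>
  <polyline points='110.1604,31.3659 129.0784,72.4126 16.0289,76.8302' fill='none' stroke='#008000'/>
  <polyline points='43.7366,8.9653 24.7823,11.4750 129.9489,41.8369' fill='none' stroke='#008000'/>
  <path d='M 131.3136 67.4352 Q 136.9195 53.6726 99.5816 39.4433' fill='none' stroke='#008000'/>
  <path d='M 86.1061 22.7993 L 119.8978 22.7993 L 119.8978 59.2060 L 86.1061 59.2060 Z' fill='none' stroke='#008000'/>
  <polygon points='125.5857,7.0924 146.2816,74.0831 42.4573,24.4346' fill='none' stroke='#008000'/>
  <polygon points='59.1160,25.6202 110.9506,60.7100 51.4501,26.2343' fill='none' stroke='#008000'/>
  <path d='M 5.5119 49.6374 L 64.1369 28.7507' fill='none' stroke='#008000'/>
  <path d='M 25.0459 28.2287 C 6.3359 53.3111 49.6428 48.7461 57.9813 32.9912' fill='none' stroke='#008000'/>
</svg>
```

viewBox `0 0 167.5563 83.5781` with mm width/height → 1 unit = 1 mm. Flip: y_m = 83.5781 − y_svg.

**Shape 1** — `<polyline>` open polyline, stroke `#008000` → engrave (S351, F3314). Machine vertices: (110.1604,52.2122) → (129.0784,11.1655) → (16.0289,6.7479). Open path.

**Shape 2** — `<polyline>` open polyline, stroke `#008000` → engrave (S351, F3314). Machine vertices: (43.7366,74.6128) → (24.7823,72.1031) → (129.9489,41.7412). Open path.

**Shape 3** — `<path>` quadratic bezier, stroke `#008000` → engrave (S351, F3314). Control points (SVG): P0=(131.3136,67.4352), P1=(136.9195,53.6726), P2=(99.5816,39.4433); sampled at t=k/5. Machine vertices: (131.3136,16.1429) → (131.8382,21.6666) → (128.9273,27.2277) → (122.5809,32.8260) → (112.7990,38.4617) → (99.5816,44.1348). Open path.

**Shape 4** — `<path>` rectangle, stroke `#008000` → engrave (S351, F3314). Machine vertices: (86.1061,60.7788) → (119.8978,60.7788) → (119.8978,24.3721) → (86.1061,24.3721) → (86.1061,60.7788). Closed: final G1 returns to the first vertex.

**Shape 5** — `<polygon>` closed polygon, stroke `#008000` → engrave (S351, F3314). Machine vertices: (125.5857,76.4857) → (146.2816,9.4950) → (42.4573,59.1435) → (125.5857,76.4857). Closed: final G1 returns to the first vertex.

**Shape 6** — `<polygon>` closed polygon, stroke `#008000` → engrave (S351, F3314). Machine vertices: (59.1160,57.9579) → (110.9506,22.8681) → (51.4501,57.3438) → (59.1160,57.9579). Closed: final G1 returns to the first vertex.

**Shape 7** — `<path>` line segment, stroke `#008000` → engrave (S351, F3314). Machine vertices: (5.5119,33.9407) → (64.1369,54.8274). Open path.

**Shape 8** — `<path>` cubic bezier, stroke `#008000` → engrave (S351, F3314). Control points (SVG): P0=(25.0459,28.2287), P1=(6.3359,53.3111), P2=(49.6428,48.7461), P3=(57.9813,32.9912); sampled at t=k/5. Machine vertices: (25.0459,55.3494) → (20.4860,43.7100) → (26.1550,38.3000) → (37.3973,38.2335) → (49.5579,42.6244) → (57.9813,50.5869). Open path.

G21
G90
G0 X110.1604 Y52.2122
M4 S351
G1 X129.0784 Y11.1655 F3314
G1 X16.0289 Y6.7479
M5
G0 X43.7366 Y74.6128
M4 S351
G1 X24.7823 Y72.1031 F3314
G1 X129.9489 Y41.7412
M5
G0 X131.3136 Y16.1429
M4 S351
G1 X131.8382 Y21.6666 F3314
G1 X128.9273 Y27.2277
G1 X122.5809 Y32.8260
G1 X112.7990 Y38.4617
G1 X99.5816 Y44.1348
M5
G0 X86.1061 Y60.7788
M4 S351
G1 X119.8978 Y60.7788 F3314
G1 X119.8978 Y24.3721
G1 X86.1061 Y24.3721
G1 X86.1061 Y60.7788
M5
G0 X125.5857 Y76.4857
M4 S351
G1 X146.2816 Y9.4950 F3314
G1 X42.4573 Y59.1435
G1 X125.5857 Y76.4857
M5
G0 X59.1160 Y57.9579
M4 S351
G1 X110.9506 Y22.8681 F3314
G1 X51.4501 Y57.3438
G1 X59.1160 Y57.9579
M5
G0 X5.5119 Y33.9407
M4 S351
G1 X64.1369 Y54.8274 F3314
M5
G0 X25.0459 Y55.3494
M4 S351
G1 X20.4860 Y43.7100 F3314
G1 X26.1550 Y38.3000
G1 X37.3973 Y38.2335
G1 X49.5579 Y42.6244
G1 X57.9813 Y50.5869
M5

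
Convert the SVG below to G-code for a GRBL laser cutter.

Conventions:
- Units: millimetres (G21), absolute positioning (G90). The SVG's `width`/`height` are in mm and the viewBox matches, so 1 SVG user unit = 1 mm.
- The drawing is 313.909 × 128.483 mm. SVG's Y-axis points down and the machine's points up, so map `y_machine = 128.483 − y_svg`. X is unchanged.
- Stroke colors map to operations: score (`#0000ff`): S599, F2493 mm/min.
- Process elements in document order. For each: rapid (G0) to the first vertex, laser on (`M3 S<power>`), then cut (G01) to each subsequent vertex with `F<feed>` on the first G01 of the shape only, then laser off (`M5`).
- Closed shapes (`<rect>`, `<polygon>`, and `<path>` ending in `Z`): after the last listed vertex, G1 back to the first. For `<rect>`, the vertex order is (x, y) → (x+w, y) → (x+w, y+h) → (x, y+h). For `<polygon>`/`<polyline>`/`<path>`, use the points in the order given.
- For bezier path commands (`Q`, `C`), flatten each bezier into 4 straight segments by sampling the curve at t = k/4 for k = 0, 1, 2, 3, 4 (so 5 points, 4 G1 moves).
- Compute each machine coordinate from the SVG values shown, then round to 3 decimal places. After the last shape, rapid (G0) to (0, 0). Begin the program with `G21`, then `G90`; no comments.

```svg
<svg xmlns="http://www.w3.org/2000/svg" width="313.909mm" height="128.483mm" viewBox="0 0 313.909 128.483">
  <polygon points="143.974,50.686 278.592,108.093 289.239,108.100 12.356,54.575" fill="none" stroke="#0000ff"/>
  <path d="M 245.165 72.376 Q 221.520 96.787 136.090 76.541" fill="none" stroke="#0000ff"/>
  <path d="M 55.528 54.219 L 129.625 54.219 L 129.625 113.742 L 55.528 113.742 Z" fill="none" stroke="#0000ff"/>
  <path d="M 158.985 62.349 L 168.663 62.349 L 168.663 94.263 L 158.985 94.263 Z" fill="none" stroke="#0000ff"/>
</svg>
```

G21
G90
G0 X143.974 Y77.797
M3 S599
G01 X278.592 Y20.390 F2493
G01 X289.239 Y20.383
G01 X12.356 Y73.908
G01 X143.974 Y77.797
M5
G0 X245.165 Y56.107
M3 S599
G01 X229.481 Y46.693 F2493
G01 X206.074 Y42.860
G01 X174.943 Y44.610
G01 X136.090 Y51.942
M5
G0 X55.528 Y74.264
M3 S599
G01 X129.625 Y74.264 F2493
G01 X129.625 Y14.741
G01 X55.528 Y14.741
G01 X55.528 Y74.264
M5
G0 X158.985 Y66.134
M3 S599
G01 X168.663 Y66.134 F2493
G01 X168.663 Y34.220
G01 X158.985 Y34.220
G01 X158.985 Y66.134
M5
G0 X0.000 Y0.000

1 u = 1 mm; y_m = 128.483 − y.

[1] `<polygon>` closed polygon, #0000ff→score S599 F2493: (143.974,77.797) → (278.592,20.390) → (289.239,20.383) → (12.356,73.908) → (143.974,77.797) (closed)

[2] `<path>` quadratic bezier, #0000ff→score S599 F2493: (245.165,56.107) → (229.481,46.693) → (206.074,42.860) → (174.943,44.610) → (136.090,51.942)

[3] `<path>` rectangle, #0000ff→score S599 F2493: (55.528,74.264) → (129.625,74.264) → (129.625,14.741) → (55.528,14.741) → (55.528,74.264) (closed)

[4] `<path>` rectangle, #0000ff→score S599 F2493: (158.985,66.134) → (168.663,66.134) → (168.663,34.220) → (158.985,34.220) → (158.985,66.134) (closed)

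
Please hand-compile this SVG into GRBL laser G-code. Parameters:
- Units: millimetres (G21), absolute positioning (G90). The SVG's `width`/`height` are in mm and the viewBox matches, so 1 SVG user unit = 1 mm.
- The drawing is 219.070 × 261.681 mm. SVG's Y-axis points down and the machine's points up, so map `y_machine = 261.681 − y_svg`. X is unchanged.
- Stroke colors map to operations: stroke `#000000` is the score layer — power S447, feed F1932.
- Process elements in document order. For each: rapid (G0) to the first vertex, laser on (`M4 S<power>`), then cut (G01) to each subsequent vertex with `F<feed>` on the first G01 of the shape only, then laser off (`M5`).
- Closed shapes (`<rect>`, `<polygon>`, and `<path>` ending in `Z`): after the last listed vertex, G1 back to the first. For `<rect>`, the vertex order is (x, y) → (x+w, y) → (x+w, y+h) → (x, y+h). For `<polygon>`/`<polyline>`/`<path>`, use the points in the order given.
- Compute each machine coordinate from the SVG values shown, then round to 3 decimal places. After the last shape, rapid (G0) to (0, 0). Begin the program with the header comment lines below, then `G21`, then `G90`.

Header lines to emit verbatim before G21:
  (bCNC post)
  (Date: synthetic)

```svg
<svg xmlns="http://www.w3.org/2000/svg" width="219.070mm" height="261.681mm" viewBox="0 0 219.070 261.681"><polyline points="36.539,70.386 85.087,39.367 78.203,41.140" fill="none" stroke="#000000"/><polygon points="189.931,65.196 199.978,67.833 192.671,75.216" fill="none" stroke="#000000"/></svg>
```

viewBox `0 0 219.070 261.681` with mm width/height → 1 unit = 1 mm. Flip: y_m = 261.681 − y_svg.

**Shape 1** — `<polyline>` open polyline, stroke `#000000` → score (S447, F1932). Machine vertices: (36.539,191.295) → (85.087,222.314) → (78.203,220.541). Open path.

**Shape 2** — `<polygon>` regular polygon, stroke `#000000` → score (S447, F1932). Machine vertices: (189.931,196.485) → (199.978,193.848) → (192.671,186.465) → (189.931,196.485). Closed: final G1 returns to the first vertex.

(bCNC post)
(Date: synthetic)
G21
G90
G0 X36.539 Y191.295
M4 S447
G01 X85.087 Y222.314 F1932
G01 X78.203 Y220.541
M5
G0 X189.931 Y196.485
M4 S447
G01 X199.978 Y193.848 F1932
G01 X192.671 Y186.465
G01 X189.931 Y196.485
M5
G0 X0.000 Y0.000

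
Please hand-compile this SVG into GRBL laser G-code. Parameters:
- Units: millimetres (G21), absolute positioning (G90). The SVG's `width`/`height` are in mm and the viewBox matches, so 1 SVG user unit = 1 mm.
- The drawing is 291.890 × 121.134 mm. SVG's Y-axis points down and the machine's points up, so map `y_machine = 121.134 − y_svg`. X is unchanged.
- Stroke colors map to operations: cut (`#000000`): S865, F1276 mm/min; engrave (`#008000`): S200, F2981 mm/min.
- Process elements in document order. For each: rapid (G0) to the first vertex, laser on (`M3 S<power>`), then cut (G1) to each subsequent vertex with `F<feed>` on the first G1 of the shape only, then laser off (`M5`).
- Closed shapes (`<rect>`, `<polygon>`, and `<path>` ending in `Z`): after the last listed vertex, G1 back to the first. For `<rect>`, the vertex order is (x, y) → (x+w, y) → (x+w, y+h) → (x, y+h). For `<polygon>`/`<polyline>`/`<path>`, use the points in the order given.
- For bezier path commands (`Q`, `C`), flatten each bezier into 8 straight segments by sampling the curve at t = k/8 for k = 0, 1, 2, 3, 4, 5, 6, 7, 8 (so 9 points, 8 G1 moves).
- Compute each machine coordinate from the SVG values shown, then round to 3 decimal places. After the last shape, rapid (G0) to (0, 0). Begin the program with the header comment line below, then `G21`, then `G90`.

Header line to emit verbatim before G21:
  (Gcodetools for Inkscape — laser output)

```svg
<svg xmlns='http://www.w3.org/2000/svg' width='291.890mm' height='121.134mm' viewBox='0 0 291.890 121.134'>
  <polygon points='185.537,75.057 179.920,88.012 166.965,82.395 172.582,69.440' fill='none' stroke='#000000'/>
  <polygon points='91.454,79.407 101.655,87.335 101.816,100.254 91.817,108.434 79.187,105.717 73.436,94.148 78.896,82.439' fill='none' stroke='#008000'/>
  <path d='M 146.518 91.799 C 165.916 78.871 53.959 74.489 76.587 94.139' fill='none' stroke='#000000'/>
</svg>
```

(Gcodetools for Inkscape — laser output)
G21
G90
G0 X185.537 Y46.077
M3 S865
G1 X179.920 Y33.122 F1276
G1 X166.965 Y38.739
G1 X172.582 Y51.694
G1 X185.537 Y46.077
M5
G0 X91.454 Y41.727
M3 S200
G1 X101.655 Y33.799 F2981
G1 X101.816 Y20.880
G1 X91.817 Y12.700
G1 X79.187 Y15.417
G1 X73.436 Y26.986
G1 X78.896 Y38.695
G1 X91.454 Y41.727
M5
G0 X146.518 Y29.335
M3 S865
G1 X148.154 Y33.752 F1276
G1 X140.593 Y37.187
G1 X126.950 Y39.457
G1 X110.341 Y40.382
G1 X93.884 Y39.779
G1 X80.695 Y37.468
G1 X73.891 Y33.267
G1 X76.587 Y26.995
M5
G0 X0.000 Y0.000

Since the viewBox matches the mm dimensions, user units are millimetres directly. The only transform is the Y-flip y_m = 121.134 − y_svg.

Shape 1 is a regular polygon drawn with `<polygon>`. Its stroke #000000 means cut at S865, F1276. After flipping Y the toolpath is (185.537,46.077) → (179.920,33.122) → (166.965,38.739) → (172.582,51.694) → (185.537,46.077), returning to the start.

Shape 2 is a regular polygon drawn with `<polygon>`. Its stroke #008000 means engrave at S200, F2981. After flipping Y the toolpath is (91.454,41.727) → (101.655,33.799) → (101.816,20.880) → (91.817,12.700) → (79.187,15.417) → (73.436,26.986) → (78.896,38.695) → (91.454,41.727), returning to the start.

Shape 3 is a cubic bezier drawn with `<path>`. Its stroke #000000 means cut at S865, F1276. After flipping Y the toolpath is (146.518,29.335) → (148.154,33.752) → (140.593,37.187) → (126.950,39.457) → (110.341,40.382) → (93.884,39.779) → (80.695,37.468) → (73.891,33.267) → (76.587,26.995).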